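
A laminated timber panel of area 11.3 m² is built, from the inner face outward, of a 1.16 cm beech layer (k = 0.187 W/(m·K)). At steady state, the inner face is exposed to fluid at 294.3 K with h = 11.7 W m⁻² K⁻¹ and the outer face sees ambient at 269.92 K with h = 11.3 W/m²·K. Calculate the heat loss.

Resistance network (inner→outer):
  R_conv,in = 1/(hA) = 1/(11.7·11.3) = 0.007564 K/W
  R_beech = L/(kA) = 0.0116/(0.187·11.3) = 0.005490 K/W
  R_conv,out = 1/(hA) = 1/(11.3·11.3) = 0.007831 K/W
ΣR = 0.007564 + 0.005490 + 0.007831 = 0.02089 K/W
Q = ΔT/ΣR = (294.3 K − 269.92 K)/0.02089 = 1170 W

Q = 1170 W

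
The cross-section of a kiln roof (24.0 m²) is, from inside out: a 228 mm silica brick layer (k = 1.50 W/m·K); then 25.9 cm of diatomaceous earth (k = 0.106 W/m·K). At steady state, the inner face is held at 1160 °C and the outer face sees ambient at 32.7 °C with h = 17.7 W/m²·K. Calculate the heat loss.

Q = 10.2 kW

Resistance network (inner→outer):
  R_silica brick = L/(kA) = 0.228/(1.50·24.0) = 0.006333 K/W
  R_diatomaceous earth = L/(kA) = 0.259/(0.106·24.0) = 0.1018 K/W
  R_conv,out = 1/(hA) = 1/(17.7·24.0) = 0.002354 K/W
ΣR = 0.006333 + 0.1018 + 0.002354 = 0.1105 K/W
Q = ΔT/ΣR = (1160 °C − 32.7 °C)/0.1105 = 10200 W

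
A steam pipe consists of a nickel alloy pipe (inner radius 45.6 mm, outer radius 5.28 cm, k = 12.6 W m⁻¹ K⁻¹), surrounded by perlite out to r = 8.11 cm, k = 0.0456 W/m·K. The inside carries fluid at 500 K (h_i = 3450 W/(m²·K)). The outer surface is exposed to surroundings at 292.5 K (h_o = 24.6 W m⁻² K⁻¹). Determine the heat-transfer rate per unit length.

Treat each layer as a resistance in series:
  R'_conv,in = 1/(2πr h) = 1/(2π·0.0456·3450) = 0.001012 m·K/W
  R'_nickel alloy = ln(0.0528/0.0456)/(2πk) = 0.1466/(2π·12.6) = 0.001852 m·K/W
  R'_perlite = ln(0.0811/0.0528)/(2πk) = 0.4292/(2π·0.0456) = 1.498 m·K/W
  R'_conv,out = 1/(2πr h) = 1/(2π·0.0811·24.6) = 0.07977 m·K/W
ΣR = 0.001012 + 0.001852 + 1.498 + 0.07977 = 1.581 m·K/W
Q' = ΔT/ΣR = (500 K − 292.5 K)/1.581 = 131 W/m

Q' = 131 W/m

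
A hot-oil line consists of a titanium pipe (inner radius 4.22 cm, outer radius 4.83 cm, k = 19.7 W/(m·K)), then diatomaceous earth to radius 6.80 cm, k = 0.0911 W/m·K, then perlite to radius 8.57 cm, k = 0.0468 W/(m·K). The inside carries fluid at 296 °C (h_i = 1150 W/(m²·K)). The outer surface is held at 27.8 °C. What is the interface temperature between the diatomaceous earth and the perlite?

T = 180 °C

Resistance network (inner→outer):
  R'_conv,in = 1/(2πr h) = 1/(2π·0.0422·1150) = 0.003280 m·K/W
  R'_titanium = ln(0.0483/0.0422)/(2πk) = 0.1350/(2π·19.7) = 0.001091 m·K/W
  R'_diatomaceous earth = ln(0.0680/0.0483)/(2πk) = 0.3421/(2π·0.0911) = 0.5976 m·K/W
  R'_perlite = ln(0.0857/0.0680)/(2πk) = 0.2313/(2π·0.0468) = 0.7867 m·K/W
ΣR = 0.003280 + 0.001091 + 0.5976 + 0.7867 = 1.389 m·K/W
Q' = ΔT/ΣR = (296 °C − 27.8 °C)/1.389 = 193.1 W/m
From the inner boundary to the diatomaceous earth/perlite interface, ΣR_partial = 0.6020 m·K/W.
T_interface = T_in − Q'·ΣR_partial = 296 °C − (193.1)(0.6020) = 180 °C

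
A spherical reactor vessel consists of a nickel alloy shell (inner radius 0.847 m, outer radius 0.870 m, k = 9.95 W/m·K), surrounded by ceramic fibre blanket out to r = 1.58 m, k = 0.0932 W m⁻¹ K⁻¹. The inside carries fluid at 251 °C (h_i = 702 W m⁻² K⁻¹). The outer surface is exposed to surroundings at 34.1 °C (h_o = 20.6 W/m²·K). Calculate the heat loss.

Q = 490 W

Series thermal resistances, inner to outer:
  R_conv,in = 1/(4πr²h) = 1/(4π·0.847²·702) = 1.580×10^-4 K/W
  R_nickel alloy = (1/0.847 − 1/0.870)/(4πk) = 0.03121/(4π·9.95) = 2.496×10^-4 K/W
  R_ceramic fibre blanket = (1/0.870 − 1/1.58)/(4πk) = 0.5165/(4π·0.0932) = 0.4410 K/W
  R_conv,out = 1/(4πr²h) = 1/(4π·1.58²·20.6) = 0.001547 K/W
ΣR = 1.580×10^-4 + 2.496×10^-4 + 0.4410 + 0.001547 = 0.4430 K/W
Q = ΔT/ΣR = (251 °C − 34.1 °C)/0.4430 = 490 W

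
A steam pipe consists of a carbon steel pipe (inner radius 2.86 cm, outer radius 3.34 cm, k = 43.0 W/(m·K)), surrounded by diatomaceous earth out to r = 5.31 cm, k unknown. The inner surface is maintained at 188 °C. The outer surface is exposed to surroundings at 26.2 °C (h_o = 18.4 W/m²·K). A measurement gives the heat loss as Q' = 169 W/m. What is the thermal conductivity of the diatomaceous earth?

k = 0.0929 W/m·K

ΣR = ΔT/Q' = |188 − 26.2|/169 = 0.9574 m·K/W
Known resistances:
  R'_carbon steel = ln(0.0334/0.0286)/(2πk) = 0.1551/(2π·43.0) = 5.743×10^-4 m·K/W
  R'_conv,out = 1/(2πr h) = 1/(2π·0.0531·18.4) = 0.1629 m·K/W
R_diatomaceous earth = ΣR − ΣR_known = 0.9574 − 0.1635 = 0.7939 m·K/W
ln(r₂/r₁)/(2πk) = 0.7939 ⇒ k = 0.4636/(2π·0.7939) = 0.0929 W/m·K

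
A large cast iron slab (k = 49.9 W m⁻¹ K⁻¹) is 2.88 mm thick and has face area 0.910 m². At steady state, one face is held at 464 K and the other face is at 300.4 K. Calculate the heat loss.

Q = kA·ΔT/L = 49.9 × 0.910 × |464 K − 300.4 K| / 0.00288 = 2.58×10^6 W

Q = 2.58×10^6 W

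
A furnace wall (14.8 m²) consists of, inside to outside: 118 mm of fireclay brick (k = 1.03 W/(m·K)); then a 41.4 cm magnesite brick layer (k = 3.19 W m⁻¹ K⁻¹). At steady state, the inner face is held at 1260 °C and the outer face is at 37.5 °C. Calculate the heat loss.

Resistance network (inner→outer):
  R_fireclay brick = L/(kA) = 0.118/(1.03·14.8) = 0.007741 K/W
  R_magnesite brick = L/(kA) = 0.414/(3.19·14.8) = 0.008769 K/W
ΣR = 0.007741 + 0.008769 = 0.01651 K/W
Q = ΔT/ΣR = (1260 °C − 37.5 °C)/0.01651 = 74000 W

Q = 74000 W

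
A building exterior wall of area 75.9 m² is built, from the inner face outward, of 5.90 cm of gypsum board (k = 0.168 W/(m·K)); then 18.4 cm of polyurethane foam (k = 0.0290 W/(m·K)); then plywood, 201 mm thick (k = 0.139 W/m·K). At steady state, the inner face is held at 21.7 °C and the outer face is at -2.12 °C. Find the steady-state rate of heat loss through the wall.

Q = 222 W

Treat each layer as a resistance in series:
  R_gypsum board = L/(kA) = 0.0590/(0.168·75.9) = 0.004627 K/W
  R_polyurethane foam = L/(kA) = 0.184/(0.0290·75.9) = 0.08359 K/W
  R_plywood = L/(kA) = 0.201/(0.139·75.9) = 0.01905 K/W
ΣR = 0.004627 + 0.08359 + 0.01905 = 0.1073 K/W
Q = ΔT/ΣR = (21.7 °C − -2.12 °C)/0.1073 = 222 W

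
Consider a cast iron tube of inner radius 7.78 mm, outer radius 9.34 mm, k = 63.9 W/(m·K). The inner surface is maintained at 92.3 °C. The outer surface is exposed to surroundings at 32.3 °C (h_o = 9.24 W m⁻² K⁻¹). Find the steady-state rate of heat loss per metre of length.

Q' = 32.5 W/m

Resistance network (inner→outer):
  R'_cast iron = ln(0.00934/0.00778)/(2πk) = 0.1827/(2π·63.9) = 4.552×10^-4 m·K/W
  R'_conv,out = 1/(2πr h) = 1/(2π·0.00934·9.24) = 1.844 m·K/W
ΣR = 4.552×10^-4 + 1.844 = 1.844 m·K/W
Q' = ΔT/ΣR = (92.3 °C − 32.3 °C)/1.844 = 32.5 W/m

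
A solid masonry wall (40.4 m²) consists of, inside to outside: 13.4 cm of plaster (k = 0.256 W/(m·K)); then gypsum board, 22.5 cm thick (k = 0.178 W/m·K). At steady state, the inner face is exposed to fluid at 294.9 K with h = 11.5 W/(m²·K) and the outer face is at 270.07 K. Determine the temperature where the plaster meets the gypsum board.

T = 286.8 K

Treat each layer as a resistance in series:
  R_conv,in = 1/(hA) = 1/(11.5·40.4) = 0.002152 K/W
  R_plaster = L/(kA) = 0.134/(0.256·40.4) = 0.01296 K/W
  R_gypsum board = L/(kA) = 0.225/(0.178·40.4) = 0.03129 K/W
ΣR = 0.002152 + 0.01296 + 0.03129 = 0.04640 K/W
Q = ΔT/ΣR = (294.9 K − 270.07 K)/0.04640 = 535.1 W
From the inner boundary to the plaster/gypsum board interface, ΣR_partial = 0.01511 K/W.
T_interface = T_in − Q·ΣR_partial = 294.9 K − (535.1)(0.01511) = 286.8 K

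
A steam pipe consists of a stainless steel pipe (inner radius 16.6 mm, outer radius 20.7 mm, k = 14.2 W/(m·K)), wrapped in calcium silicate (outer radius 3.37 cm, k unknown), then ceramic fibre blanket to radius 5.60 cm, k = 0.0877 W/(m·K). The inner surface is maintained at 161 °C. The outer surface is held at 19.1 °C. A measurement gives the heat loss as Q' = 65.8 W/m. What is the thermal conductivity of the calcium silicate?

k = 0.0629 W/m·K

ΣR = ΔT/Q' = |161 − 19.1|/65.8 = 2.157 m·K/W
Known resistances:
  R'_stainless steel = ln(0.0207/0.0166)/(2πk) = 0.2207/(2π·14.2) = 0.002474 m·K/W
  R'_ceramic fibre blanket = ln(0.0560/0.0337)/(2πk) = 0.5079/(2π·0.0877) = 0.9216 m·K/W
R_calcium silicate = ΣR − ΣR_known = 2.157 − 0.9241 = 1.233 m·K/W
ln(r₂/r₁)/(2πk) = 1.233 ⇒ k = 0.4874/(2π·1.233) = 0.0629 W/m·K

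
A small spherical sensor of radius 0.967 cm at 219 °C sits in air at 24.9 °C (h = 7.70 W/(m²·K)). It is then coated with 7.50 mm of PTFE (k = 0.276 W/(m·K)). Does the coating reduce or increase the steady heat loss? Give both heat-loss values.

Critical radius for a sphere: r_cr = 2k/h = 0.0717 m = 7.17 cm.
Outer radius after coating: r₂ = 0.00967 + 0.00750 = 0.01717 m.
Since r₁ < r_cr and r₂ ≤ r_cr, the coating moves toward the maximum at r_cr — heat loss rises.
Bare: R = 1/(4πr₁²h) = 110.5 K/W; Q = 194.1/110.5 = 1.76 W.
Coated: R = R_cond + R_conv = 48.08 K/W; Q = 194.1/48.08 = 4.04 W.

increases: 1.76 → 4.04 W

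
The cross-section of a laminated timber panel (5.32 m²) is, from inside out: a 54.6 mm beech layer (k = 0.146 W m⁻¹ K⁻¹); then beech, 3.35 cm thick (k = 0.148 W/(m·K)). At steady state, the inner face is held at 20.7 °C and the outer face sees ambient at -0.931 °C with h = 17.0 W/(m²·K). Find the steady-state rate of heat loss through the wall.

Series thermal resistances, inner to outer:
  R_beech = L/(kA) = 0.0546/(0.146·5.32) = 0.07030 K/W
  R_beech = L/(kA) = 0.0335/(0.148·5.32) = 0.04255 K/W
  R_conv,out = 1/(hA) = 1/(17.0·5.32) = 0.01106 K/W
ΣR = 0.07030 + 0.04255 + 0.01106 = 0.1239 K/W
Q = ΔT/ΣR = (20.7 °C − -0.931 °C)/0.1239 = 175 W

Q = 175 W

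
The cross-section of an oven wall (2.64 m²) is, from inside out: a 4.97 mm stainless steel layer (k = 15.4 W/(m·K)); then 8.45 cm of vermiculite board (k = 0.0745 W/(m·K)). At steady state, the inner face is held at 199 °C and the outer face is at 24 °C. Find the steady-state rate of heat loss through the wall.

Q = 407 W

Resistance network (inner→outer):
  R_stainless steel = L/(kA) = 0.00497/(15.4·2.64) = 1.222×10^-4 K/W
  R_vermiculite board = L/(kA) = 0.0845/(0.0745·2.64) = 0.4296 K/W
ΣR = 1.222×10^-4 + 0.4296 = 0.4297 K/W
Q = ΔT/ΣR = (199 °C − 24 °C)/0.4297 = 407 W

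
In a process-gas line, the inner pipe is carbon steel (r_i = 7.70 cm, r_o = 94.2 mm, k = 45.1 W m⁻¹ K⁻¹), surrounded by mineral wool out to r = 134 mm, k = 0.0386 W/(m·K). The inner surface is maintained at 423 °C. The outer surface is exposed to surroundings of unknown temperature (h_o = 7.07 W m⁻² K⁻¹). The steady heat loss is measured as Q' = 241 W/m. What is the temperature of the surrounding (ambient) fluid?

Sum the resistances:
  R'_carbon steel = ln(0.0942/0.0770)/(2πk) = 0.2016/(2π·45.1) = 7.115×10^-4 m·K/W
  R'_mineral wool = ln(0.134/0.0942)/(2πk) = 0.3524/(2π·0.0386) = 1.453 m·K/W
  R'_conv,out = 1/(2πr h) = 1/(2π·0.134·7.07) = 0.1680 m·K/W
ΣR = 1.622 m·K/W
ΔT = Q'·ΣR = 241 × 1.622 = 390.9 K
Heat flows outward, so T_out = T_in − ΔT = 423 − 390.9 = 32.1 °C

T_out = 32.1 °C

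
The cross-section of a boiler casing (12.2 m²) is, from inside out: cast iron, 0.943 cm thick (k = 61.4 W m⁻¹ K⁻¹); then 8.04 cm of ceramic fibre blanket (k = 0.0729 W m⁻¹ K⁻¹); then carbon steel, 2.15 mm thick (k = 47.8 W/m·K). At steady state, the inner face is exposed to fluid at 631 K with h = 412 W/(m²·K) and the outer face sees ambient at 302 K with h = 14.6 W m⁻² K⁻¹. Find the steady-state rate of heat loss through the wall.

Resistance network (inner→outer):
  R_conv,in = 1/(hA) = 1/(412·12.2) = 1.989×10^-4 K/W
  R_cast iron = L/(kA) = 0.00943/(61.4·12.2) = 1.259×10^-5 K/W
  R_ceramic fibre blanket = L/(kA) = 0.0804/(0.0729·12.2) = 0.09040 K/W
  R_carbon steel = L/(kA) = 0.00215/(47.8·12.2) = 3.687×10^-6 K/W
  R_conv,out = 1/(hA) = 1/(14.6·12.2) = 0.005614 K/W
ΣR = 1.989×10^-4 + 1.259×10^-5 + 0.09040 + 3.687×10^-6 + 0.005614 = 0.09623 K/W
Q = ΔT/ΣR = (631 K − 302 K)/0.09623 = 3420 W

Q = 3.42 kW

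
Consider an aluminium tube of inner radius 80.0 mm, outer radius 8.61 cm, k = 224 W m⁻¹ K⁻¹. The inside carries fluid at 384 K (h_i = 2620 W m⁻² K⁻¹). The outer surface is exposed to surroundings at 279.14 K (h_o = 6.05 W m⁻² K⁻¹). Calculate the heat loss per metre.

Series thermal resistances, inner to outer:
  R'_conv,in = 1/(2πr h) = 1/(2π·0.0800·2620) = 7.593×10^-4 m·K/W
  R'_aluminium = ln(0.0861/0.0800)/(2πk) = 0.07348/(2π·224) = 5.221×10^-5 m·K/W
  R'_conv,out = 1/(2πr h) = 1/(2π·0.0861·6.05) = 0.3055 m·K/W
ΣR = 7.593×10^-4 + 5.221×10^-5 + 0.3055 = 0.3063 m·K/W
Q' = ΔT/ΣR = (384 K − 279.14 K)/0.3063 = 342 W/m

Q' = 342 W/m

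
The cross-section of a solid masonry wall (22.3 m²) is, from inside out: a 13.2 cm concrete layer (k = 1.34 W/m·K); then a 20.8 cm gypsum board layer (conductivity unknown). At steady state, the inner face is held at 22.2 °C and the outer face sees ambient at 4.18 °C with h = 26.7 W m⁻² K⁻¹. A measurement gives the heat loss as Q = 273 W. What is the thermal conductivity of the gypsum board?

k = 0.156 W/m·K

ΣR = ΔT/Q = |22.2 − 4.18|/273 = 0.06601 K/W
Known resistances:
  R_concrete = L/(kA) = 0.132/(1.34·22.3) = 0.004417 K/W
  R_conv,out = 1/(hA) = 1/(26.7·22.3) = 0.001680 K/W
R_gypsum board = ΣR − ΣR_known = 0.06601 − 0.006097 = 0.05991 K/W
L/(kA) = 0.05991 ⇒ k = 0.208/(0.05991·22.3) = 0.156 W/m·K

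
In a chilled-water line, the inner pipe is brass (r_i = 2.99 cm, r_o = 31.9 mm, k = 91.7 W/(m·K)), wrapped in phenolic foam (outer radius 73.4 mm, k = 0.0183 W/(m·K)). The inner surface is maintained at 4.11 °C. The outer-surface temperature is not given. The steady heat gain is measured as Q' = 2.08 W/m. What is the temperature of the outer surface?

Sum the resistances:
  R'_brass = ln(0.0319/0.0299)/(2πk) = 0.06475/(2π·91.7) = 1.124×10^-4 m·K/W
  R'_phenolic foam = ln(0.0734/0.0319)/(2πk) = 0.8333/(2π·0.0183) = 7.247 m·K/W
ΣR = 7.247 m·K/W
ΔT = Q'·ΣR = 2.08 × 7.247 = 15.07 K
Heat flows inward, so T_out = T_in + ΔT = 4.11 + 15.07 = 19.2 °C

T_out = 19.2 °C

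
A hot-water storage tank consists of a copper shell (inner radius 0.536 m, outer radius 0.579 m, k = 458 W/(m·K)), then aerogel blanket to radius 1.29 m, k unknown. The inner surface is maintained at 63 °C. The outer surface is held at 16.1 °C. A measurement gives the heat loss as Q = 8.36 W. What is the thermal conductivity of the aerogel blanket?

ΣR = ΔT/Q = |63 − 16.1|/8.36 = 5.610 K/W
Known resistances:
  R_copper = (1/0.536 − 1/0.579)/(4πk) = 0.1386/(4π·458) = 2.407×10^-5 K/W
R_aerogel blanket = ΣR − ΣR_known = 5.610 − 2.407×10^-5 = 5.610 K/W
(1/r₁−1/r₂)/(4πk) = 5.610 ⇒ k = 0.9519/(4π·5.610) = 0.0135 W/m·K

k = 0.0135 W/m·K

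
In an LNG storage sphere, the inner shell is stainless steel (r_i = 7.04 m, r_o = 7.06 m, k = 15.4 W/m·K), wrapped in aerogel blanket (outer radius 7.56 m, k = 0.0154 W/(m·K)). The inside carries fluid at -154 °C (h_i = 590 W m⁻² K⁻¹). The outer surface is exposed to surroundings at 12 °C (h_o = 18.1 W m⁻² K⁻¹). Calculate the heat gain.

Q = 3.42 kW

Resistance network (inner→outer):
  R_conv,in = 1/(4πr²h) = 1/(4π·7.04²·590) = 2.721×10^-6 K/W
  R_stainless steel = (1/7.04 − 1/7.06)/(4πk) = 4.024×10^-4/(4π·15.4) = 2.079×10^-6 K/W
  R_aerogel blanket = (1/7.06 − 1/7.56)/(4πk) = 0.009368/(4π·0.0154) = 0.04841 K/W
  R_conv,out = 1/(4πr²h) = 1/(4π·7.56²·18.1) = 7.693×10^-5 K/W
ΣR = 2.721×10^-6 + 2.079×10^-6 + 0.04841 + 7.693×10^-5 = 0.04849 K/W
Q = ΔT/ΣR = (-154 °C − 12 °C)/0.04849 = -3420 W
(Negative Q ⇒ heat flows inward; heat gain = 3420 W.)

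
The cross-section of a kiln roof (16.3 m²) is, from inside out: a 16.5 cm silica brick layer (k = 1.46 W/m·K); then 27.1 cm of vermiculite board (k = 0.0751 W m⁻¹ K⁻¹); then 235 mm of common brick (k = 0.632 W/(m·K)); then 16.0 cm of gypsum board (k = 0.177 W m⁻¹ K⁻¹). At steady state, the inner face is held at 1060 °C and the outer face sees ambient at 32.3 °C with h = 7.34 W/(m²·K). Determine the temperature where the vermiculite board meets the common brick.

Treat each layer as a resistance in series:
  R_silica brick = L/(kA) = 0.165/(1.46·16.3) = 0.006933 K/W
  R_vermiculite board = L/(kA) = 0.271/(0.0751·16.3) = 0.2214 K/W
  R_common brick = L/(kA) = 0.235/(0.632·16.3) = 0.02281 K/W
  R_gypsum board = L/(kA) = 0.160/(0.177·16.3) = 0.05546 K/W
  R_conv,out = 1/(hA) = 1/(7.34·16.3) = 0.008358 K/W
ΣR = 0.006933 + 0.2214 + 0.02281 + 0.05546 + 0.008358 = 0.3150 K/W
Q = ΔT/ΣR = (1060 °C − 32.3 °C)/0.3150 = 3263 W
From the inner boundary to the vermiculite board/common brick interface, ΣR_partial = 0.2283 K/W.
T_interface = T_in − Q·ΣR_partial = 1060 °C − (3263)(0.2283) = 315 °C

T = 315 °C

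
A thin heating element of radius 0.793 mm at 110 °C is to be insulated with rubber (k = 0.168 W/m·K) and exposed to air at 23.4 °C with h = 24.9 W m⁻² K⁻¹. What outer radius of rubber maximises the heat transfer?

r_cr = 0.675 cm

For a cylinder, r_cr = k_ins/h = 0.168/24.9 = 0.00675 m = 0.675 cm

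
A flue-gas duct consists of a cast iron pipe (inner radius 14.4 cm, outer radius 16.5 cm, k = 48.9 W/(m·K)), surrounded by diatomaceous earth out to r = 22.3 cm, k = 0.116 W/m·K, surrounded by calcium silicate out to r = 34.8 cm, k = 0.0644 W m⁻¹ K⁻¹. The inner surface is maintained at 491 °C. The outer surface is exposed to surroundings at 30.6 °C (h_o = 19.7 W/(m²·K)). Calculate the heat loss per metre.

Q' = 300 W/m

Series thermal resistances, inner to outer:
  R'_cast iron = ln(0.165/0.144)/(2πk) = 0.1361/(2π·48.9) = 4.431×10^-4 m·K/W
  R'_diatomaceous earth = ln(0.223/0.165)/(2πk) = 0.3012/(2π·0.116) = 0.4133 m·K/W
  R'_calcium silicate = ln(0.348/0.223)/(2πk) = 0.4450/(2π·0.0644) = 1.100 m·K/W
  R'_conv,out = 1/(2πr h) = 1/(2π·0.348·19.7) = 0.02322 m·K/W
ΣR = 4.431×10^-4 + 0.4133 + 1.100 + 0.02322 = 1.537 m·K/W
Q' = ΔT/ΣR = (491 °C − 30.6 °C)/1.537 = 300 W/m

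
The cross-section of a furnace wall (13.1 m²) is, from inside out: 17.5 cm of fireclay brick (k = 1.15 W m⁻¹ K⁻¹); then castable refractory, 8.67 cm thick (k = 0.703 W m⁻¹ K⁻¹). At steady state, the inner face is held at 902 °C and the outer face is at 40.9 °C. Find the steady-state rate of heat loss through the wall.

Resistance network (inner→outer):
  R_fireclay brick = L/(kA) = 0.175/(1.15·13.1) = 0.01162 K/W
  R_castable refractory = L/(kA) = 0.0867/(0.703·13.1) = 0.009414 K/W
ΣR = 0.01162 + 0.009414 = 0.02103 K/W
Q = ΔT/ΣR = (902 °C − 40.9 °C)/0.02103 = 40900 W

Q = 40900 W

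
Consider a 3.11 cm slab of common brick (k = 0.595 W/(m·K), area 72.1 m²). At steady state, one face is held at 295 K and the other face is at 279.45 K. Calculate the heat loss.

Q = 21.4 kW

Q = kA·ΔT/L = 0.595 × 72.1 × |295 K − 279.45 K| / 0.0311 = 21400 W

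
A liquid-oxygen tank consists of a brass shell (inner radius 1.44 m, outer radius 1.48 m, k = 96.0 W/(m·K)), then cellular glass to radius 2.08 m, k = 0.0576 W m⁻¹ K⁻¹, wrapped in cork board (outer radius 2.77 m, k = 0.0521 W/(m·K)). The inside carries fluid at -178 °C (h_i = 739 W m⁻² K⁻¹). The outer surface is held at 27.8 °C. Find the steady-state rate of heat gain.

Treat each layer as a resistance in series:
  R_conv,in = 1/(4πr²h) = 1/(4π·1.44²·739) = 5.193×10^-5 K/W
  R_brass = (1/1.44 − 1/1.48)/(4πk) = 0.01877/(4π·96.0) = 1.556×10^-5 K/W
  R_cellular glass = (1/1.48 − 1/2.08)/(4πk) = 0.1949/(4π·0.0576) = 0.2693 K/W
  R_cork board = (1/2.08 − 1/2.77)/(4πk) = 0.1198/(4π·0.0521) = 0.1829 K/W
ΣR = 5.193×10^-5 + 1.556×10^-5 + 0.2693 + 0.1829 = 0.4523 K/W
Q = ΔT/ΣR = (-178 °C − 27.8 °C)/0.4523 = -455 W
(Negative Q ⇒ heat flows inward; heat gain = 455 W.)

Q = 455 W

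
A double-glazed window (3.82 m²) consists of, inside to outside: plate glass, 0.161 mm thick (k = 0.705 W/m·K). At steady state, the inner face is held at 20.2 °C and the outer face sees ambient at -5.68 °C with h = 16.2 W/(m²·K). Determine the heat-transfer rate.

Q = 1600 W

Resistance network (inner→outer):
  R_plate glass = L/(kA) = 1.61×10^-4/(0.705·3.82) = 5.978×10^-5 K/W
  R_conv,out = 1/(hA) = 1/(16.2·3.82) = 0.01616 K/W
ΣR = 5.978×10^-5 + 0.01616 = 0.01622 K/W
Q = ΔT/ΣR = (20.2 °C − -5.68 °C)/0.01622 = 1600 W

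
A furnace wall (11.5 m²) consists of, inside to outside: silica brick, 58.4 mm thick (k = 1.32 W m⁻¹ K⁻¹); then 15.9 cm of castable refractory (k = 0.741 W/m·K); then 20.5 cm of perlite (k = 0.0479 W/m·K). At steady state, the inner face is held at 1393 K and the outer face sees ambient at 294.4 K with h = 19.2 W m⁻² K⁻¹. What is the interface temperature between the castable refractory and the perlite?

T = 1331 K

Series thermal resistances, inner to outer:
  R_silica brick = L/(kA) = 0.0584/(1.32·11.5) = 0.003847 K/W
  R_castable refractory = L/(kA) = 0.159/(0.741·11.5) = 0.01866 K/W
  R_perlite = L/(kA) = 0.205/(0.0479·11.5) = 0.3722 K/W
  R_conv,out = 1/(hA) = 1/(19.2·11.5) = 0.004529 K/W
ΣR = 0.003847 + 0.01866 + 0.3722 + 0.004529 = 0.3992 K/W
Q = ΔT/ΣR = (1393 K − 294.4 K)/0.3992 = 2752 W
From the inner boundary to the castable refractory/perlite interface, ΣR_partial = 0.02251 K/W.
T_interface = T_in − Q·ΣR_partial = 1393 K − (2752)(0.02251) = 1331 K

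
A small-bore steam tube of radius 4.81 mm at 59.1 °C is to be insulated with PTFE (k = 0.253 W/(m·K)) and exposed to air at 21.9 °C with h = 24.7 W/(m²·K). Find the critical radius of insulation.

r_cr = 1.02 cm

For a cylinder, r_cr = k_ins/h = 0.253/24.7 = 0.0102 m = 1.02 cm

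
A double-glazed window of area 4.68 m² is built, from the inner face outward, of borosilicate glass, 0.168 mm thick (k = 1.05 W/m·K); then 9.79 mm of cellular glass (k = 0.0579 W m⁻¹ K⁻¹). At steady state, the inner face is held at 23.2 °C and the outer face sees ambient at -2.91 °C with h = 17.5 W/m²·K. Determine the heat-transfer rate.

Q = 540 W

Treat each layer as a resistance in series:
  R_borosilicate glass = L/(kA) = 1.68×10^-4/(1.05·4.68) = 3.419×10^-5 K/W
  R_cellular glass = L/(kA) = 0.00979/(0.0579·4.68) = 0.03613 K/W
  R_conv,out = 1/(hA) = 1/(17.5·4.68) = 0.01221 K/W
ΣR = 3.419×10^-5 + 0.03613 + 0.01221 = 0.04837 K/W
Q = ΔT/ΣR = (23.2 °C − -2.91 °C)/0.04837 = 540 W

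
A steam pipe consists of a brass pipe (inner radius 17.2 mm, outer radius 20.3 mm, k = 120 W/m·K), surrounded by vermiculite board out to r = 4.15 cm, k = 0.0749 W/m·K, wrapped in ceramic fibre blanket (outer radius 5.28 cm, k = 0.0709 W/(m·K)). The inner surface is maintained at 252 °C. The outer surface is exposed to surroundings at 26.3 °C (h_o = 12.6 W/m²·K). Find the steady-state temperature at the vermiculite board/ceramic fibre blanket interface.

T = 103 °C

Treat each layer as a resistance in series:
  R'_brass = ln(0.0203/0.0172)/(2πk) = 0.1657/(2π·120) = 2.198×10^-4 m·K/W
  R'_vermiculite board = ln(0.0415/0.0203)/(2πk) = 0.7151/(2π·0.0749) = 1.519 m·K/W
  R'_ceramic fibre blanket = ln(0.0528/0.0415)/(2πk) = 0.2408/(2π·0.0709) = 0.5406 m·K/W
  R'_conv,out = 1/(2πr h) = 1/(2π·0.0528·12.6) = 0.2392 m·K/W
ΣR = 2.198×10^-4 + 1.519 + 0.5406 + 0.2392 = 2.299 m·K/W
Q' = ΔT/ΣR = (252 °C − 26.3 °C)/2.299 = 98.17 W/m
From the inner boundary to the vermiculite board/ceramic fibre blanket interface, ΣR_partial = 1.519 m·K/W.
T_interface = T_in − Q'·ΣR_partial = 252 °C − (98.17)(1.519) = 103 °C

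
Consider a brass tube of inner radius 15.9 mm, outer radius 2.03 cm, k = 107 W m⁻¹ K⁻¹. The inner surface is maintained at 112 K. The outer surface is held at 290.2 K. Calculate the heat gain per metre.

Q' = 2πk·ΔT/ln(r₂/r₁) = 2π × 107 × 178.2 / ln(0.0203/0.0159) = 4.90×10^5 W/m

Q' = 4.90×10^5 W/m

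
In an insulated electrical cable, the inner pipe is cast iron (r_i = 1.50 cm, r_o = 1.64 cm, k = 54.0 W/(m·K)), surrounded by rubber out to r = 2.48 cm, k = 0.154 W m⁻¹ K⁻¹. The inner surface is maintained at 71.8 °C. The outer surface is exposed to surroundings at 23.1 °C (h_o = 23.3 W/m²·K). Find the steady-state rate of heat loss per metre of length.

Resistance network (inner→outer):
  R'_cast iron = ln(0.0164/0.0150)/(2πk) = 0.08923/(2π·54.0) = 2.630×10^-4 m·K/W
  R'_rubber = ln(0.0248/0.0164)/(2πk) = 0.4136/(2π·0.154) = 0.4274 m·K/W
  R'_conv,out = 1/(2πr h) = 1/(2π·0.0248·23.3) = 0.2754 m·K/W
ΣR = 2.630×10^-4 + 0.4274 + 0.2754 = 0.7031 m·K/W
Q' = ΔT/ΣR = (71.8 °C − 23.1 °C)/0.7031 = 69.3 W/m

Q' = 69.3 W/m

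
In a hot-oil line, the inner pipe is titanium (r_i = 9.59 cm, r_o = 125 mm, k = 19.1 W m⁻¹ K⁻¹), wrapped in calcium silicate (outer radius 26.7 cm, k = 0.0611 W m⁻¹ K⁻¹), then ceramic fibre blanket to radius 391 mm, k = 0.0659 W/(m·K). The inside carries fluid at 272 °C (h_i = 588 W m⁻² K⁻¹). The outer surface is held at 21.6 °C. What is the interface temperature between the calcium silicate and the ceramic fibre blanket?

T = 101 °C

Series thermal resistances, inner to outer:
  R'_conv,in = 1/(2πr h) = 1/(2π·0.0959·588) = 0.002822 m·K/W
  R'_titanium = ln(0.125/0.0959)/(2πk) = 0.2650/(2π·19.1) = 0.002208 m·K/W
  R'_calcium silicate = ln(0.267/0.125)/(2πk) = 0.7589/(2π·0.0611) = 1.977 m·K/W
  R'_ceramic fibre blanket = ln(0.391/0.267)/(2πk) = 0.3815/(2π·0.0659) = 0.9213 m·K/W
ΣR = 0.002822 + 0.002208 + 1.977 + 0.9213 = 2.903 m·K/W
Q' = ΔT/ΣR = (272 °C − 21.6 °C)/2.903 = 86.26 W/m
From the inner boundary to the calcium silicate/ceramic fibre blanket interface, ΣR_partial = 1.982 m·K/W.
T_interface = T_in − Q'·ΣR_partial = 272 °C − (86.26)(1.982) = 101 °C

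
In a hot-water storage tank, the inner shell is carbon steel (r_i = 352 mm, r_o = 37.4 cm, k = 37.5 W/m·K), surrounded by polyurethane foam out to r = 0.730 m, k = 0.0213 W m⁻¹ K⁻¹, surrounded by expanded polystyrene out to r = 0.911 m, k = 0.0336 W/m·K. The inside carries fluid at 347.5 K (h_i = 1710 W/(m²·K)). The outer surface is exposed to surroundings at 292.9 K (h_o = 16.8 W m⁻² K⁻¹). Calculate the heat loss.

Treat each layer as a resistance in series:
  R_conv,in = 1/(4πr²h) = 1/(4π·0.352²·1710) = 3.756×10^-4 K/W
  R_carbon steel = (1/0.352 − 1/0.374)/(4πk) = 0.1671/(4π·37.5) = 3.546×10^-4 K/W
  R_polyurethane foam = (1/0.374 − 1/0.730)/(4πk) = 1.304/(4π·0.0213) = 4.872 K/W
  R_expanded polystyrene = (1/0.730 − 1/0.911)/(4πk) = 0.2722/(4π·0.0336) = 0.6446 K/W
  R_conv,out = 1/(4πr²h) = 1/(4π·0.911²·16.8) = 0.005707 K/W
ΣR = 3.756×10^-4 + 3.546×10^-4 + 4.872 + 0.6446 + 0.005707 = 5.523 K/W
Q = ΔT/ΣR = (347.5 K − 292.9 K)/5.523 = 9.89 W

Q = 9.89 W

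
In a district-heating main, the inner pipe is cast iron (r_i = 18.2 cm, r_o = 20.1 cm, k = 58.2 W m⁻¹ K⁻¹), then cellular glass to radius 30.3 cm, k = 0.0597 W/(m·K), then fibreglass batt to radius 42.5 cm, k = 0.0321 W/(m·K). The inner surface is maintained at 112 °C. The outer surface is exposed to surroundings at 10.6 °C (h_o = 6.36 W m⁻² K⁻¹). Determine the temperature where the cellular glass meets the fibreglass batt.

Resistance network (inner→outer):
  R'_cast iron = ln(0.201/0.182)/(2πk) = 0.09930/(2π·58.2) = 2.715×10^-4 m·K/W
  R'_cellular glass = ln(0.303/0.201)/(2πk) = 0.4104/(2π·0.0597) = 1.094 m·K/W
  R'_fibreglass batt = ln(0.425/0.303)/(2πk) = 0.3384/(2π·0.0321) = 1.678 m·K/W
  R'_conv,out = 1/(2πr h) = 1/(2π·0.425·6.36) = 0.05888 m·K/W
ΣR = 2.715×10^-4 + 1.094 + 1.678 + 0.05888 = 2.831 m·K/W
Q' = ΔT/ΣR = (112 °C − 10.6 °C)/2.831 = 35.82 W/m
From the inner boundary to the cellular glass/fibreglass batt interface, ΣR_partial = 1.094 m·K/W.
T_interface = T_in − Q'·ΣR_partial = 112 °C − (35.82)(1.094) = 72.8 °C

T = 72.8 °C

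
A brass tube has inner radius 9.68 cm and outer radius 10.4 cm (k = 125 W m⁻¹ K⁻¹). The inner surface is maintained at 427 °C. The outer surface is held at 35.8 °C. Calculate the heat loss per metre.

Q' = 2πk·ΔT/ln(r₂/r₁) = 2π × 125 × 391.2 / ln(0.104/0.0968) = 4.28×10^6 W/m

Q' = 4.28×10^6 W/m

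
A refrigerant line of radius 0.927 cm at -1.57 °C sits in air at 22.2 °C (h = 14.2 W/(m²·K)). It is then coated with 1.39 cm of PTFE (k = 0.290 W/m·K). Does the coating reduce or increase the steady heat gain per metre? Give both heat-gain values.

Critical radius for a cylinder: r_cr = k/h = 0.0204 m = 2.04 cm.
Outer radius after coating: r₂ = 0.00927 + 0.0139 = 0.02317 m.
r₁ < r_cr < r₂: heat gain rises to a maximum at r_cr then falls. Whether the coating helps depends on whether Q(r₂) has dropped back below Q(r₁).
Bare: R = 1/(2πr₁h) = 1.209 m·K/W; Q = 23.77/1.209 = 19.7 W/m.
Coated: R = R_cond + R_conv = 0.9865 m·K/W; Q = 23.77/0.9865 = 24.1 W/m.

increases: 19.7 → 24.1 W/m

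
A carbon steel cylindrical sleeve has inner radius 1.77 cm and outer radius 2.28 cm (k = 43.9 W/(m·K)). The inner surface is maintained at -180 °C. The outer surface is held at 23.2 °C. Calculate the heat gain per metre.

Q' = 221 kW/m

Q' = 2πk·ΔT/ln(r₂/r₁) = 2π × 43.9 × 203.2 / ln(0.0228/0.0177) = 2.21×10^5 W/m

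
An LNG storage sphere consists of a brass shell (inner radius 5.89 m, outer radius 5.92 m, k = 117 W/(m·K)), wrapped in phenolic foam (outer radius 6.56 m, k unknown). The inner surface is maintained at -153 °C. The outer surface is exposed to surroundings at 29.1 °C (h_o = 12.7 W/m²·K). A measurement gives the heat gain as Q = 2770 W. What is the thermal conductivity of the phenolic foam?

k = 0.0200 W/m·K

ΣR = ΔT/Q = |-153 − 29.1|/2770 = 0.06574 K/W
Known resistances:
  R_brass = (1/5.89 − 1/5.92)/(4πk) = 8.604×10^-4/(4π·117) = 5.852×10^-7 K/W
  R_conv,out = 1/(4πr²h) = 1/(4π·6.56²·12.7) = 1.456×10^-4 K/W
R_phenolic foam = ΣR − ΣR_known = 0.06574 − 1.462×10^-4 = 0.06559 K/W
(1/r₁−1/r₂)/(4πk) = 0.06559 ⇒ k = 0.01648/(4π·0.06559) = 0.0200 W/m·K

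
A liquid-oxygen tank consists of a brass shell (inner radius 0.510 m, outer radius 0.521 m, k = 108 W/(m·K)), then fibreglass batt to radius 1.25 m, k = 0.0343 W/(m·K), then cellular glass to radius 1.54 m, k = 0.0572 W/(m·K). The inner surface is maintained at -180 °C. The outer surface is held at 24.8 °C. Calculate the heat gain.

Q = 73.0 W

Series thermal resistances, inner to outer:
  R_brass = (1/0.510 − 1/0.521)/(4πk) = 0.04140/(4π·108) = 3.050×10^-5 K/W
  R_fibreglass batt = (1/0.521 − 1/1.25)/(4πk) = 1.119/(4π·0.0343) = 2.597 K/W
  R_cellular glass = (1/1.25 − 1/1.54)/(4πk) = 0.1506/(4π·0.0572) = 0.2096 K/W
ΣR = 3.050×10^-5 + 2.597 + 0.2096 = 2.807 K/W
Q = ΔT/ΣR = (-180 °C − 24.8 °C)/2.807 = -73.0 W
(Negative Q ⇒ heat flows inward; heat gain = 73.0 W.)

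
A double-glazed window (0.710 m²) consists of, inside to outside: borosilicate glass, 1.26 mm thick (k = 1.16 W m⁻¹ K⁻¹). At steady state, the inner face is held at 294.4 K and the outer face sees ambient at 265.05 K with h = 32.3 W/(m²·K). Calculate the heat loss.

Q = 650 W

Treat each layer as a resistance in series:
  R_borosilicate glass = L/(kA) = 0.00126/(1.16·0.710) = 0.001530 K/W
  R_conv,out = 1/(hA) = 1/(32.3·0.710) = 0.04361 K/W
ΣR = 0.001530 + 0.04361 = 0.04514 K/W
Q = ΔT/ΣR = (294.4 K − 265.05 K)/0.04514 = 650 W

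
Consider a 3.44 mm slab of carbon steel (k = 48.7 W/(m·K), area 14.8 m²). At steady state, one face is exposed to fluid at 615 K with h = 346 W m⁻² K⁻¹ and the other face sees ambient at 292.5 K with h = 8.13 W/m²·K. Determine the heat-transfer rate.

Series thermal resistances, inner to outer:
  R_conv,in = 1/(hA) = 1/(346·14.8) = 1.953×10^-4 K/W
  R_carbon steel = L/(kA) = 0.00344/(48.7·14.8) = 4.773×10^-6 K/W
  R_conv,out = 1/(hA) = 1/(8.13·14.8) = 0.008311 K/W
ΣR = 1.953×10^-4 + 4.773×10^-6 + 0.008311 = 0.008511 K/W
Q = ΔT/ΣR = (615 K − 292.5 K)/0.008511 = 37900 W

Q = 37.9 kW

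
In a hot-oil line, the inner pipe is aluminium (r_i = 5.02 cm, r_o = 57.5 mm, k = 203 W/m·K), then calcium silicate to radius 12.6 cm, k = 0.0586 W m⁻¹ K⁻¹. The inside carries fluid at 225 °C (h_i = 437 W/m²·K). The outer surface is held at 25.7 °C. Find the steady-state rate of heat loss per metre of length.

Series thermal resistances, inner to outer:
  R'_conv,in = 1/(2πr h) = 1/(2π·0.0502·437) = 0.007255 m·K/W
  R'_aluminium = ln(0.0575/0.0502)/(2πk) = 0.1358/(2π·203) = 1.064×10^-4 m·K/W
  R'_calcium silicate = ln(0.126/0.0575)/(2πk) = 0.7845/(2π·0.0586) = 2.131 m·K/W
ΣR = 0.007255 + 1.064×10^-4 + 2.131 = 2.138 m·K/W
Q' = ΔT/ΣR = (225 °C − 25.7 °C)/2.138 = 93.2 W/m

Q' = 93.2 W/m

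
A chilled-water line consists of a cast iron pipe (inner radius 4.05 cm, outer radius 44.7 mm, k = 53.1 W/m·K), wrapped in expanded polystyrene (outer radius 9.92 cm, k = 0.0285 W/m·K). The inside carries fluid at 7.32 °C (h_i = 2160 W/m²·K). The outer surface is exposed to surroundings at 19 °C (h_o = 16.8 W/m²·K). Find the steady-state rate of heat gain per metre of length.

Resistance network (inner→outer):
  R'_conv,in = 1/(2πr h) = 1/(2π·0.0405·2160) = 0.001819 m·K/W
  R'_cast iron = ln(0.0447/0.0405)/(2πk) = 0.09867/(2π·53.1) = 2.957×10^-4 m·K/W
  R'_expanded polystyrene = ln(0.0992/0.0447)/(2πk) = 0.7972/(2π·0.0285) = 4.452 m·K/W
  R'_conv,out = 1/(2πr h) = 1/(2π·0.0992·16.8) = 0.09550 m·K/W
ΣR = 0.001819 + 2.957×10^-4 + 4.452 + 0.09550 = 4.550 m·K/W
Q' = ΔT/ΣR = (7.32 °C − 19 °C)/4.550 = -2.57 W/m
(Negative Q' ⇒ heat flows inward; heat gain = 2.57 W/m.)

Q' = 2.57 W/m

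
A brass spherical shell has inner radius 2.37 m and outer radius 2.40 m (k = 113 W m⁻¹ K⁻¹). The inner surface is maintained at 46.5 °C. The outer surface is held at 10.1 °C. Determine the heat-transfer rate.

Q = 9.80×10^6 W

Q = 4πk·ΔT/(1/r₁ − 1/r₂) = 4π × 113 × 36.4 / (1/2.37 − 1/2.40) = 9.80×10^6 W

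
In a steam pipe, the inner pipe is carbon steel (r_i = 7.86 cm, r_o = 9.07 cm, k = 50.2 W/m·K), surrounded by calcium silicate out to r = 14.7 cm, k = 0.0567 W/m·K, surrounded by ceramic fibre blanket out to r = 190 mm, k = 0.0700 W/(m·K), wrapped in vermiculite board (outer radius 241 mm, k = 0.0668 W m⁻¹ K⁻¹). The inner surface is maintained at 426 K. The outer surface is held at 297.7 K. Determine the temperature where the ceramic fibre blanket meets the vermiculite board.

T = 326.7 K

Series thermal resistances, inner to outer:
  R'_carbon steel = ln(0.0907/0.0786)/(2πk) = 0.1432/(2π·50.2) = 4.540×10^-4 m·K/W
  R'_calcium silicate = ln(0.147/0.0907)/(2πk) = 0.4829/(2π·0.0567) = 1.355 m·K/W
  R'_ceramic fibre blanket = ln(0.190/0.147)/(2πk) = 0.2566/(2π·0.0700) = 0.5834 m·K/W
  R'_vermiculite board = ln(0.241/0.190)/(2πk) = 0.2378/(2π·0.0668) = 0.5665 m·K/W
ΣR = 4.540×10^-4 + 1.355 + 0.5834 + 0.5665 = 2.505 m·K/W
Q' = ΔT/ΣR = (426 K − 297.7 K)/2.505 = 51.22 W/m
From the inner boundary to the ceramic fibre blanket/vermiculite board interface, ΣR_partial = 1.939 m·K/W.
T_interface = T_in − Q'·ΣR_partial = 426 K − (51.22)(1.939) = 326.7 K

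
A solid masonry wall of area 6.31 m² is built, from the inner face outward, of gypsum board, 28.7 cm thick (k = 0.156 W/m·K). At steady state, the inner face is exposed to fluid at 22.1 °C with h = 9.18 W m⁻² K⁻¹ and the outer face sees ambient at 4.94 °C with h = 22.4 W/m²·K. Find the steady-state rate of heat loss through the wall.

Q = 54.3 W

Series thermal resistances, inner to outer:
  R_conv,in = 1/(hA) = 1/(9.18·6.31) = 0.01726 K/W
  R_gypsum board = L/(kA) = 0.287/(0.156·6.31) = 0.2916 K/W
  R_conv,out = 1/(hA) = 1/(22.4·6.31) = 0.007075 K/W
ΣR = 0.01726 + 0.2916 + 0.007075 = 0.3159 K/W
Q = ΔT/ΣR = (22.1 °C − 4.94 °C)/0.3159 = 54.3 W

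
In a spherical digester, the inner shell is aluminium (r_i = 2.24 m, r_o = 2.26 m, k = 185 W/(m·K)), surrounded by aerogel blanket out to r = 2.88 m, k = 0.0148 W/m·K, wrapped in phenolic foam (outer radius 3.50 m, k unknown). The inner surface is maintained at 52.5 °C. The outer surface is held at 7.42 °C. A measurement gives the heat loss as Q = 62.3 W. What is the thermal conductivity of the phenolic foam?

ΣR = ΔT/Q = |52.5 − 7.42|/62.3 = 0.7236 K/W
Known resistances:
  R_aluminium = (1/2.24 − 1/2.26)/(4πk) = 0.003951/(4π·185) = 1.699×10^-6 K/W
  R_aerogel blanket = (1/2.26 − 1/2.88)/(4πk) = 0.09526/(4π·0.0148) = 0.5122 K/W
R_phenolic foam = ΣR − ΣR_known = 0.7236 − 0.5122 = 0.2114 K/W
(1/r₁−1/r₂)/(4πk) = 0.2114 ⇒ k = 0.06151/(4π·0.2114) = 0.0232 W/m·K

k = 0.0232 W/m·K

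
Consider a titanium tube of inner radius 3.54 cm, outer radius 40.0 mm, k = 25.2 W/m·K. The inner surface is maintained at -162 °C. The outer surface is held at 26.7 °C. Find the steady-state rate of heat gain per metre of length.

Q' = 245 kW/m

Q' = 2πk·ΔT/ln(r₂/r₁) = 2π × 25.2 × 188.7 / ln(0.0400/0.0354) = 2.45×10^5 W/m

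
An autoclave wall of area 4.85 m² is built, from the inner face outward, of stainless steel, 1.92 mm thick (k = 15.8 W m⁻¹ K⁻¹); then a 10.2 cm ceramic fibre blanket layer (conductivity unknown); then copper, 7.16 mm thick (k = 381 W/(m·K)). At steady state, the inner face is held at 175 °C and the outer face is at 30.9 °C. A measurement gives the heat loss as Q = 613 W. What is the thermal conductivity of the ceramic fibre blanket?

k = 0.0895 W/m·K

ΣR = ΔT/Q = |175 − 30.9|/613 = 0.2351 K/W
Known resistances:
  R_stainless steel = L/(kA) = 0.00192/(15.8·4.85) = 2.506×10^-5 K/W
  R_copper = L/(kA) = 0.00716/(381·4.85) = 3.875×10^-6 K/W
R_ceramic fibre blanket = ΣR − ΣR_known = 0.2351 − 2.893×10^-5 = 0.2351 K/W
L/(kA) = 0.2351 ⇒ k = 0.102/(0.2351·4.85) = 0.0895 W/m·K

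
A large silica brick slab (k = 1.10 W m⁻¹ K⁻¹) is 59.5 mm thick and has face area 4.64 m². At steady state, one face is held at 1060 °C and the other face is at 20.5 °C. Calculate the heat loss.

Q = kA·ΔT/L = 1.10 × 4.64 × |1060 °C − 20.5 °C| / 0.0595 = 89200 W

Q = 89200 W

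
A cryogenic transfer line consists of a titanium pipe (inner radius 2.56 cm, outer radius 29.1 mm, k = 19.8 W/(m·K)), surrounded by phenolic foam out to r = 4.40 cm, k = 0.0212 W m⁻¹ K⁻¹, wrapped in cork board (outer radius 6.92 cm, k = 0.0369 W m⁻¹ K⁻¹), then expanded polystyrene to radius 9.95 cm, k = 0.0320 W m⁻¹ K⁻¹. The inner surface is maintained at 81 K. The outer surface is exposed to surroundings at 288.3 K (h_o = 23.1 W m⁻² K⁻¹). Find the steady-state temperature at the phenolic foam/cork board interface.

Resistance network (inner→outer):
  R'_titanium = ln(0.0291/0.0256)/(2πk) = 0.1281/(2π·19.8) = 0.001030 m·K/W
  R'_phenolic foam = ln(0.0440/0.0291)/(2πk) = 0.4135/(2π·0.0212) = 3.104 m·K/W
  R'_cork board = ln(0.0692/0.0440)/(2πk) = 0.4528/(2π·0.0369) = 1.953 m·K/W
  R'_expanded polystyrene = ln(0.0995/0.0692)/(2πk) = 0.3632/(2π·0.0320) = 1.806 m·K/W
  R'_conv,out = 1/(2πr h) = 1/(2π·0.0995·23.1) = 0.06924 m·K/W
ΣR = 0.001030 + 3.104 + 1.953 + 1.806 + 0.06924 = 6.933 m·K/W
Q' = ΔT/ΣR = (81 K − 288.3 K)/6.933 = -29.90 W/m
From the inner boundary to the phenolic foam/cork board interface, ΣR_partial = 3.105 m·K/W.
T_interface = T_in − Q'·ΣR_partial = 81 K − (-29.90)(3.105) = 173.8 K

T = 173.8 K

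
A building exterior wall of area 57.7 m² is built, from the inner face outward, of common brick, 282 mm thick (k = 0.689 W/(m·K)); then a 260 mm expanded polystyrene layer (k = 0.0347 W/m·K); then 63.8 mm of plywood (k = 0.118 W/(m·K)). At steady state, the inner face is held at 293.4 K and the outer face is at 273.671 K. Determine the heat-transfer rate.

Q = 135 W

Treat each layer as a resistance in series:
  R_common brick = L/(kA) = 0.282/(0.689·57.7) = 0.007093 K/W
  R_expanded polystyrene = L/(kA) = 0.260/(0.0347·57.7) = 0.1299 K/W
  R_plywood = L/(kA) = 0.0638/(0.118·57.7) = 0.009371 K/W
ΣR = 0.007093 + 0.1299 + 0.009371 = 0.1464 K/W
Q = ΔT/ΣR = (293.4 K − 273.671 K)/0.1464 = 135 W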